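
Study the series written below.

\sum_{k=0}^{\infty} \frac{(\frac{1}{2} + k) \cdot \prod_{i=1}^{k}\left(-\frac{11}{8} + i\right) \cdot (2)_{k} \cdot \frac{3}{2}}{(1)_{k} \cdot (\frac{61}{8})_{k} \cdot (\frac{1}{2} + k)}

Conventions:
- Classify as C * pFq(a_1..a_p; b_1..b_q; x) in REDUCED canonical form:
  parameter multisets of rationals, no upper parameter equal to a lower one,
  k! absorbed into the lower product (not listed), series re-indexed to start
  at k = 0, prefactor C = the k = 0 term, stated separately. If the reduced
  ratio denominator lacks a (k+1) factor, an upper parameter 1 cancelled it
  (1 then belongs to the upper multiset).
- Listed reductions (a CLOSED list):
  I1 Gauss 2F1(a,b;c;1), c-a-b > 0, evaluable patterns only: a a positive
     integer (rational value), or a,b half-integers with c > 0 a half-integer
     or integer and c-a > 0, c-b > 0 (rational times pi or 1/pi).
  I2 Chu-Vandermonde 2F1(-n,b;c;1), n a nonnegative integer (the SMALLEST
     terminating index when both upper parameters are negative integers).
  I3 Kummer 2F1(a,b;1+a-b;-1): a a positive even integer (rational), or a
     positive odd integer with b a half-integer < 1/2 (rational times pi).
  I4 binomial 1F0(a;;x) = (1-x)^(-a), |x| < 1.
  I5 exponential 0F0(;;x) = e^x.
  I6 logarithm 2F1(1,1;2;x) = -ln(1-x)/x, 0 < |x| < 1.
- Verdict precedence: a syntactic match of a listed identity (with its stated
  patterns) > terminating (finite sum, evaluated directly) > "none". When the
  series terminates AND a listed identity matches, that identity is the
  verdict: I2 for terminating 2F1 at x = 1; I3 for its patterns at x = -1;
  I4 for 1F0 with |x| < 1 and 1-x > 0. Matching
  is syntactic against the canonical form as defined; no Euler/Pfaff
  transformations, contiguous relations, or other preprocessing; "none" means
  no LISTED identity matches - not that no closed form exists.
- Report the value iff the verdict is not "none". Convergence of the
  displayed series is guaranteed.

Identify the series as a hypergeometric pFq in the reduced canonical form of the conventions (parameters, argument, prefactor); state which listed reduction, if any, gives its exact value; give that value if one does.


With C = \frac{3}{2}: the canonical form is 2F1(-\frac{3}{8}, 2; \frac{61}{8}; 1). Verdict at x = 1: the Gauss summation I1 matches (x = 1: the Gamma ratio telescopes since c-a-b = 6 > 0 and a = 2 in Z>0). Sum: \frac{2385}{1792}.

Key observation: t_0 being \frac{3}{2}, striking the common factor k + 1/2 reduces the term (prefactor 3/2).
Step ratio: r(k) = 1 * (k-\frac{3}{8}) (k+2) / [(k+\frac{61}{8}) (k+1)] - poly over poly, x = 1 from leading terms; C = \frac{3}{2} at k = 0.


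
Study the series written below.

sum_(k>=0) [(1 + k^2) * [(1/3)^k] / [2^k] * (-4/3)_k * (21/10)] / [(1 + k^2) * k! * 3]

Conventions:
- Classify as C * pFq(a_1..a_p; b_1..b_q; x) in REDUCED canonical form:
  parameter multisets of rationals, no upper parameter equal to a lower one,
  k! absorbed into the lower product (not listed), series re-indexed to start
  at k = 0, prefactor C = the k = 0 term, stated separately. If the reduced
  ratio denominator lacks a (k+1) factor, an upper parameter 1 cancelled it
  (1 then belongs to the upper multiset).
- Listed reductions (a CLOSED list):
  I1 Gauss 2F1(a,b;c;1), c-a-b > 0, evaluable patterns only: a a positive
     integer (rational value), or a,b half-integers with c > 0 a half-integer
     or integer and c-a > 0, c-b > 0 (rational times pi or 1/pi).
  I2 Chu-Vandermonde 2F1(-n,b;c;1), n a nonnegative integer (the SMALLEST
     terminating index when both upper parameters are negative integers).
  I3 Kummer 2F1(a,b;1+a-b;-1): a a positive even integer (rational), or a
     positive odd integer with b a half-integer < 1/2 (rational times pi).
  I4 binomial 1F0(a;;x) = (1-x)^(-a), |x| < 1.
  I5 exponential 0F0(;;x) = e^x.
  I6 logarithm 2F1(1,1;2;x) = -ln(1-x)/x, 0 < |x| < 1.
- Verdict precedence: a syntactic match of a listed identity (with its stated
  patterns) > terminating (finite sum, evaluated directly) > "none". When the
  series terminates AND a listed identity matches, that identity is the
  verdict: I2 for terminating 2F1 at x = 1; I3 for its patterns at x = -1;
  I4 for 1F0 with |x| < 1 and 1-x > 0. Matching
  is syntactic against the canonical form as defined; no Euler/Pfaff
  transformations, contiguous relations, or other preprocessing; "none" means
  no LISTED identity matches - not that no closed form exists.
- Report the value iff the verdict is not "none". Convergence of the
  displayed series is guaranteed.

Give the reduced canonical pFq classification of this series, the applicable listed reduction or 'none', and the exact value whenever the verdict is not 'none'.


The series (x = 1/6) is 1F0: upper {-4/3}, lower {-}, prefactor 7/10. Verdict: binomial (I4) fires (the 1F0 binomial series: exponent 4/3, x = 1/6). Hence: (7/10) * (5/6)^(4/3).

First insight: with t_0 = 7/10, the constant factors (C = 7/10) combine into one prefactor.
Term ratio: r(k) = (1/6) * (k-4/3) / [(k+1)] - rational in k. x = (1/6); t_0 = 7/10; negate the roots.


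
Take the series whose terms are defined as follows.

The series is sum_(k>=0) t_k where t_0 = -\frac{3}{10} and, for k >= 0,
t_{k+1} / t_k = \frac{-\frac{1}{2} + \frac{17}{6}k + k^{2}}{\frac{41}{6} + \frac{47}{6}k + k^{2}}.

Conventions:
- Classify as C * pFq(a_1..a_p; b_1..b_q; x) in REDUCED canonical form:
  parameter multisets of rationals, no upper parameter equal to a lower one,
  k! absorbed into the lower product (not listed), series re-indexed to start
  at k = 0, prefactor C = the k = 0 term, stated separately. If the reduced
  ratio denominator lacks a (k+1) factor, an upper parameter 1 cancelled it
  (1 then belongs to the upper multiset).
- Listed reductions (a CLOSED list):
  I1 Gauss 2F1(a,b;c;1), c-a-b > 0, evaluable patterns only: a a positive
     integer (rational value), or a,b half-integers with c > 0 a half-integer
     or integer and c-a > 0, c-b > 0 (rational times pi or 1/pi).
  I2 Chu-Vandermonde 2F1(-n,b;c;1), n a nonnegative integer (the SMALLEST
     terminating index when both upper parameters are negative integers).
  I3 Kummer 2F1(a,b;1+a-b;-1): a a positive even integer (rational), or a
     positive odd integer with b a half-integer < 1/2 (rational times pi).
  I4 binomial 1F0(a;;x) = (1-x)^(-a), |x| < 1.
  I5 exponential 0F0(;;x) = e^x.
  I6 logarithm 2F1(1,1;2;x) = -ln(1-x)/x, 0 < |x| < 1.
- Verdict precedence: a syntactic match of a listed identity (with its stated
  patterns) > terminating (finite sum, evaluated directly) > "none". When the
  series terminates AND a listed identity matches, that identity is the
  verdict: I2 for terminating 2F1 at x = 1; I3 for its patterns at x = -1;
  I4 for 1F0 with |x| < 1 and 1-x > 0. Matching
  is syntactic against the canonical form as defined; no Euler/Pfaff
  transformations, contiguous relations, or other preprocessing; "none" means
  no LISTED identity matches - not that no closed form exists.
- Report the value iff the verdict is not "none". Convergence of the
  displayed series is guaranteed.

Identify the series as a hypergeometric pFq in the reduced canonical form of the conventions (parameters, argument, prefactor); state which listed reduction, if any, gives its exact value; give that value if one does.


With C = -\frac{3}{10}: the canonical form is 2F1(-\frac{1}{6}, 3; \frac{41}{6}; 1). Verdict: this is the Gauss summation I1 (x = 1: the Gamma ratio telescopes since c-a-b = 4 > 0 and a = 3 in Z>0). Sum: -\frac{4669}{17280}.

Structural cue: x = 1 and roots of the ratio polynomials (prefactor -3/10) are the negated parameters.
Consecutive-term ratio: r(k) = 1 * (k-\frac{1}{6}) (k+3) / [(k+\frac{41}{6}) (k+1)] - rational in k, leading ratio 1; with t_0 = -\frac{3}{10}, classification follows.


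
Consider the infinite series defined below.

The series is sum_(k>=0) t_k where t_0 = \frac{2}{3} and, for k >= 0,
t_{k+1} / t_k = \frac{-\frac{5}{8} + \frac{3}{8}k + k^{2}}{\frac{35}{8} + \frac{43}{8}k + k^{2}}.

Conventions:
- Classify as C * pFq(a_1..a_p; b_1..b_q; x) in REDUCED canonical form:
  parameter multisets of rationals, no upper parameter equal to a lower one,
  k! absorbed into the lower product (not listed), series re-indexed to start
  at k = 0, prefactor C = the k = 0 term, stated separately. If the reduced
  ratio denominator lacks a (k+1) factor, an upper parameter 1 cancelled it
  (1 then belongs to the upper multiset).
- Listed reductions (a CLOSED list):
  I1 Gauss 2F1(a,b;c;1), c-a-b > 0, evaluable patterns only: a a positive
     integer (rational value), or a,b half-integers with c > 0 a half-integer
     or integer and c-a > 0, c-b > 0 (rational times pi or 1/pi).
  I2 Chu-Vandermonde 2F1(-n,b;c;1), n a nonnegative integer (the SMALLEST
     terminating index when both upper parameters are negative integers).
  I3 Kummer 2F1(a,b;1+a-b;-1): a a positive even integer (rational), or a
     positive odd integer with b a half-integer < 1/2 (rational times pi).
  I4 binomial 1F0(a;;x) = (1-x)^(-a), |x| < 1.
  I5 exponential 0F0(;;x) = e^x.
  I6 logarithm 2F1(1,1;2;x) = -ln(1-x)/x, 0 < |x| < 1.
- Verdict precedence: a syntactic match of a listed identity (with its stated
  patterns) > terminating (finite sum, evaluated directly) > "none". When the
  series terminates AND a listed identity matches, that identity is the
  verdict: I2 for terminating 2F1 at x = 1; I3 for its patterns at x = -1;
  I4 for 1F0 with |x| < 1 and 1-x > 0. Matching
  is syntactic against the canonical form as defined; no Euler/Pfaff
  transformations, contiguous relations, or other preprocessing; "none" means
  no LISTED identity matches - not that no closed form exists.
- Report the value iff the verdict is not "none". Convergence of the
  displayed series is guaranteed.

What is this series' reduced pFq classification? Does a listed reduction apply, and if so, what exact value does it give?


The series (x = 1) is 2F1: upper {-\frac{5}{8}, 1}, lower {\frac{35}{8}}, prefactor \frac{2}{3}. Verdict: this is the Gauss summation I1 (x = 1: the Gamma ratio telescopes since c-a-b = 4 > 0 and a = 1 in Z>0). Hence: \frac{9}{16}.

Structural cue: with t_0 = \frac{2}{3}, roots of the ratio polynomials (C = 2/3) are the negated parameters.
Ratio: r(k) = 1 * (k-\frac{5}{8}) (k+1) / [(k+\frac{35}{8}) (k+1)] - poly over poly, x = 1 from leading terms; C = \frac{2}{3} at k = 0.


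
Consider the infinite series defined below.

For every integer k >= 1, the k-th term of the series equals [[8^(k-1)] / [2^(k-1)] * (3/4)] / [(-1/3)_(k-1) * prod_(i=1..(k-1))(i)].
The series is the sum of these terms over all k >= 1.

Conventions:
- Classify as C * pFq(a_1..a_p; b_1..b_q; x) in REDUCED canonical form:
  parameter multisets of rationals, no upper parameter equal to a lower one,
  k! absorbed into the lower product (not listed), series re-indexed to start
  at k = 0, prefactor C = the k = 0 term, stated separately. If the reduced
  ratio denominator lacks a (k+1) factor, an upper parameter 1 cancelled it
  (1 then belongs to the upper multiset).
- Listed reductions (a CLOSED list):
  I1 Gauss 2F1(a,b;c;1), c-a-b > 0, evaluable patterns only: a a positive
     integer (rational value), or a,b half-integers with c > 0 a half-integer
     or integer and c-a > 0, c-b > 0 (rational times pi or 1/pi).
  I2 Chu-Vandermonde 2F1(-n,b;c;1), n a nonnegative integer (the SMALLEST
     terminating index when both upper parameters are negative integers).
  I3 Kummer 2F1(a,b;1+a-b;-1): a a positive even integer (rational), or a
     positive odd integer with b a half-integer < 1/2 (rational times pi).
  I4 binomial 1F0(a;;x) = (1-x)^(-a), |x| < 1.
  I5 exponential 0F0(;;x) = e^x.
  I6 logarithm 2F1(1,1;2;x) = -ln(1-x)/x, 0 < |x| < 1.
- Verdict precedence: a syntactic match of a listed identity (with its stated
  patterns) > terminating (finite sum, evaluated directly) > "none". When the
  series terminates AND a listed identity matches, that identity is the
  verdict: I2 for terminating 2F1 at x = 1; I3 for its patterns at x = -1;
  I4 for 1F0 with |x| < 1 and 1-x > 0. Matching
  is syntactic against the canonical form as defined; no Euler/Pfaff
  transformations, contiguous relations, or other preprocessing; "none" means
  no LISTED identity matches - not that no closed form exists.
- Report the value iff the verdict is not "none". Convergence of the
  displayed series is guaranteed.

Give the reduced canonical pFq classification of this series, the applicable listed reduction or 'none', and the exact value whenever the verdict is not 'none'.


x = 4 here; the reduced form reads 0F1, upper {-}, lower {-1/3}, C = 3/4. Verdict: no listed reduction: x = 4 and upper {-} fail every I1-I6 pattern.

First insight: t_0 = 3/4 here, and the product of the first k integers (C = 3/4) is k!.
Step ratio: r(k) = 4 * 1 / [(k-1/3) (k+1)] - rational in k. x = 4; t_0 = 3/4; negate the roots.


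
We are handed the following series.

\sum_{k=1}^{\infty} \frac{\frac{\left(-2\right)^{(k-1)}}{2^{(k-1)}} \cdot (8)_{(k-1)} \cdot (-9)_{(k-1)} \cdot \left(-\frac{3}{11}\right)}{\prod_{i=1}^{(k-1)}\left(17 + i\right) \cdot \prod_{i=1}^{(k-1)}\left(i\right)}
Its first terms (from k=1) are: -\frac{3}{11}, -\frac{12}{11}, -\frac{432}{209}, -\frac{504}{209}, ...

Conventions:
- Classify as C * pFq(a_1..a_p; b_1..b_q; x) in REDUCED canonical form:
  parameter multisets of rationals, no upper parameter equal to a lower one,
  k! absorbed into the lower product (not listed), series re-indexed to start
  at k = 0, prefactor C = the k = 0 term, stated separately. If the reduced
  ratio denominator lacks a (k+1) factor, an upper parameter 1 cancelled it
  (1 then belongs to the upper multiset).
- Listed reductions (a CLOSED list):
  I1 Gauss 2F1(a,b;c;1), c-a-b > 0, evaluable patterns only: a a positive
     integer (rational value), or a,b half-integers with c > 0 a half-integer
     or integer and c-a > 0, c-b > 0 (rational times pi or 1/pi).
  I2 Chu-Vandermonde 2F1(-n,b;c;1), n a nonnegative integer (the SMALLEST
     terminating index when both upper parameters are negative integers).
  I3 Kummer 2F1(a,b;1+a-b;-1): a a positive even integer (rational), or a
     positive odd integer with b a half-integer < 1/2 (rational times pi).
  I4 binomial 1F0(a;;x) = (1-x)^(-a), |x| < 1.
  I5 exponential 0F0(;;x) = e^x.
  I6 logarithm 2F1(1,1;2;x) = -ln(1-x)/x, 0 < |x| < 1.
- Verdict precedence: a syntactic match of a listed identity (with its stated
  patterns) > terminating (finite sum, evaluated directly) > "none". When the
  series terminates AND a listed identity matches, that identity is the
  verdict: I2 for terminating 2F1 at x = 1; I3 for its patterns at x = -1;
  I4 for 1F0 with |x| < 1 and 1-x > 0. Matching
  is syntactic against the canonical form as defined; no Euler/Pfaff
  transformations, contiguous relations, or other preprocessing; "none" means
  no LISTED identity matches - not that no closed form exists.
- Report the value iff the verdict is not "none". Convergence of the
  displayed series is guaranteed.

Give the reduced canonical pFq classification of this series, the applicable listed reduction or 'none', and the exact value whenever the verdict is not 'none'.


First insight: t_0 being -\frac{3}{11}, the two k-th powers (C = -3/11) combine into one argument.
Adjacent-term ratio: r(k) = -1 * (k-9) (k+8) / [(k+18) (k+1)] - rational in k. x = -1; t_0 = -\frac{3}{11}; negate the roots.

The series (x = -1) is 2F1: upper {-9, 8}, lower {18}, prefactor -\frac{3}{11}. Verdict: the Kummer evaluation I3 matches (x = -1; c = 18 equals 1+a-b for upper {-9, 8}: listed pattern). Sum: -\frac{102}{11}.


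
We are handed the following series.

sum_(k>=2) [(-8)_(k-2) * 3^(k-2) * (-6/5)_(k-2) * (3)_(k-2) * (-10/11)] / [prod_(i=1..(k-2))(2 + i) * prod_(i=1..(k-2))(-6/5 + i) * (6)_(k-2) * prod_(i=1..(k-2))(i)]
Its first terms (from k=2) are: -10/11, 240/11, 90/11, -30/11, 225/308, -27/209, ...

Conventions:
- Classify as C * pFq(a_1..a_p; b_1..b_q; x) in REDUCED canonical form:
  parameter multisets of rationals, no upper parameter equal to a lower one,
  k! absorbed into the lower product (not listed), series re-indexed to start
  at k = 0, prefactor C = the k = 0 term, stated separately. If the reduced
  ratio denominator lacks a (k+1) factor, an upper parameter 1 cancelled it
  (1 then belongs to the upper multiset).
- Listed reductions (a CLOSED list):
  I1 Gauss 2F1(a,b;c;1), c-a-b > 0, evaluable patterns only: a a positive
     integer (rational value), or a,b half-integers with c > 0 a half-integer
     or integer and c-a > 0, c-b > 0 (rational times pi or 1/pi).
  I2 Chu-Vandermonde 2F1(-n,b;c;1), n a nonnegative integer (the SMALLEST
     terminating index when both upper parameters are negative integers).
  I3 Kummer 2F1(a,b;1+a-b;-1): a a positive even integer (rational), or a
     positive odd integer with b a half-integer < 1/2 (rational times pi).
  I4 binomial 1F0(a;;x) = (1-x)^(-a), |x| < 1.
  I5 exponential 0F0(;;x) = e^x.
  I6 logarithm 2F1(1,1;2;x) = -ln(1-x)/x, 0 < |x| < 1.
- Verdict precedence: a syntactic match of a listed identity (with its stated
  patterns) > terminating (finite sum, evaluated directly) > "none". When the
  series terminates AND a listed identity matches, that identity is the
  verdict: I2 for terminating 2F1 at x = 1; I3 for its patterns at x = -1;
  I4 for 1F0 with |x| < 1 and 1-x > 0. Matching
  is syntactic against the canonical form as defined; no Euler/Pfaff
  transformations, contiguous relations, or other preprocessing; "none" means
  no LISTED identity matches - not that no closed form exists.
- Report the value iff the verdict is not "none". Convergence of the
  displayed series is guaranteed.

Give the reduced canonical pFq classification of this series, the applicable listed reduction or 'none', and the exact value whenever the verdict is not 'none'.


Prefactor -10/11, argument 3: 2F2 with upper {-8, -6/5} over lower {-1/5, 6}. Verdict: terminating. With -8 upstairs the series is a 9-term polynomial sum; evaluated term by term. Hence: 178081498081/6600962368.

Structural cue: x = 3 and the parameter 3 appears in both the upper and lower lists and cancels.
Term ratio: r(k) = 3 * (k-8) (k-6/5) / [(k-1/5) (k+6) (k+1)] - rational; roots negated = parameters, x = 3, C = -10/11.


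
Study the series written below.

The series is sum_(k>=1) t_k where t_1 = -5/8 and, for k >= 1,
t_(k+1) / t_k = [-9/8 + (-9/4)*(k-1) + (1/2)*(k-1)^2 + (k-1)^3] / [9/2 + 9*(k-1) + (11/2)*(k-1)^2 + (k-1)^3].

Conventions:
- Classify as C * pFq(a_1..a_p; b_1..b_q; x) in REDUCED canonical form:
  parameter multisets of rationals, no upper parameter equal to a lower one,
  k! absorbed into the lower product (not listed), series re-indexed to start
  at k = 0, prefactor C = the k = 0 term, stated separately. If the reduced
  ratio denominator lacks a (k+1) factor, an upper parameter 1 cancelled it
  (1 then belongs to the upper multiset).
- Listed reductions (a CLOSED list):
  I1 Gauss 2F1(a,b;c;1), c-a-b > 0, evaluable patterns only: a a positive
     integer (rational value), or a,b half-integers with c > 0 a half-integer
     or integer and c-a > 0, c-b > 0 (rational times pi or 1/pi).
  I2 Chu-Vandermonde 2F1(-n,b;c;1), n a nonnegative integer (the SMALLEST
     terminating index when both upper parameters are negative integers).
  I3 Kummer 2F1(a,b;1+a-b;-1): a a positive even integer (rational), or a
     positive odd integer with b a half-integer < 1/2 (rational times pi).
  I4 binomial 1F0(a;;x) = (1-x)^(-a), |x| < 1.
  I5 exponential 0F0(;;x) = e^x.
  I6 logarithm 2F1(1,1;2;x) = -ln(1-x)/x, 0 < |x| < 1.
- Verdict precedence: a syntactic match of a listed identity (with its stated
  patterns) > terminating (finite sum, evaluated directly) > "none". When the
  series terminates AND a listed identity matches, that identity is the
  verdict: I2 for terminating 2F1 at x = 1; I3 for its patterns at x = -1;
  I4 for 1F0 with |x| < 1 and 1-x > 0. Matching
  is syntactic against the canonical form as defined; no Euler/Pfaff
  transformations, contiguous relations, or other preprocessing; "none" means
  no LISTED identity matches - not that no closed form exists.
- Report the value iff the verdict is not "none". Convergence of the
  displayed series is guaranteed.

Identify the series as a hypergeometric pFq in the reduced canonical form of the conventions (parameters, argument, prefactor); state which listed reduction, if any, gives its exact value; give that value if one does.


Canonical form: C = -5/8 times 2F1 with upper {-3/2, 1/2}, lower {3}, x = 1. Verdict: the half-integer Gauss pattern (I1) matches (x = 1; upper {-3/2, 1/2} half-integers, c = 3 in the evaluable pattern). Exact value: (-32/21) / pi.

Structural cue: from the first term -5/8: cancel k + 3/2 from the displayed ratio first; then C = -5/8, x = 1.
Term ratio: r(k) = 1 * (k-3/2) (k+1/2) / [(k+3) (k+1)] - rational; roots negated = parameters, x = 1, C = -5/8.


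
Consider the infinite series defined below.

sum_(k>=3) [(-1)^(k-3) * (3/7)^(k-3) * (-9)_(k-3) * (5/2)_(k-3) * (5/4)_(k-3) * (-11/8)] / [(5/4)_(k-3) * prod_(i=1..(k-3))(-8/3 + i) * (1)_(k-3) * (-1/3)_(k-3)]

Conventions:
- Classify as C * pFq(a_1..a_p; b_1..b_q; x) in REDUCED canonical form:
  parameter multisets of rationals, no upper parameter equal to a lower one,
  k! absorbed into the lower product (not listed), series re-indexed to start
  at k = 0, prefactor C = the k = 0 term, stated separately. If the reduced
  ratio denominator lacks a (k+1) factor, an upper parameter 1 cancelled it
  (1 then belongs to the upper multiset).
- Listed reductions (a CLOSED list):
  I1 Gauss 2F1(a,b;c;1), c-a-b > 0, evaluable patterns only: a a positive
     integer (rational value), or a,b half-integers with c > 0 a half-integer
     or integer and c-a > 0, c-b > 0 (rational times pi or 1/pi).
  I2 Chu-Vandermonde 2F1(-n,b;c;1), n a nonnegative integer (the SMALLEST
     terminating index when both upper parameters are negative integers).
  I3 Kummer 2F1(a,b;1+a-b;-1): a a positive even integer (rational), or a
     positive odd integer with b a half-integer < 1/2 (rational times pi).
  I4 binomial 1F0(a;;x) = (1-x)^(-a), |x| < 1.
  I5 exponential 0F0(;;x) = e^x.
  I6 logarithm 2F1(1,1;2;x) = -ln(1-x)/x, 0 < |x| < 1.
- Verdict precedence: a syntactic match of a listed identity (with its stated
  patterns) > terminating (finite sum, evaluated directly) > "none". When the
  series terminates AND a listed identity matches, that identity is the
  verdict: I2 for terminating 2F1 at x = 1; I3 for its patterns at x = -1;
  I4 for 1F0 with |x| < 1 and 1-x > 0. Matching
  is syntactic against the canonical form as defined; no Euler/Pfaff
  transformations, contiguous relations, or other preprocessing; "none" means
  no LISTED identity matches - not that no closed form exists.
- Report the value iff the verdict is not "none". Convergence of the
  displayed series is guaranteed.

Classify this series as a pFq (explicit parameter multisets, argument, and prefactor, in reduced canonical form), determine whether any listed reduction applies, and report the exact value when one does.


Key observation: t_0 being -11/8, the (-1)^k factor (prefactor -11/8) folds into the argument's sign.
Adjacent-term ratio: r(k) = (-3/7) * (k-9) (k+5/2) / [(k-5/3) (k-1/3) (k+1)] - rational; roots negated = parameters, x = (-3/7), C = -11/8.

With C = -11/8: the canonical form is 2F2(-9, 5/2; -5/3, -1/3; -3/7). Verdict: terminating - no listed pattern fits, but -9 in the upper list cuts the series at k = 9; direct evaluation. Value: 20152362241736832166499/3114297432683315200.


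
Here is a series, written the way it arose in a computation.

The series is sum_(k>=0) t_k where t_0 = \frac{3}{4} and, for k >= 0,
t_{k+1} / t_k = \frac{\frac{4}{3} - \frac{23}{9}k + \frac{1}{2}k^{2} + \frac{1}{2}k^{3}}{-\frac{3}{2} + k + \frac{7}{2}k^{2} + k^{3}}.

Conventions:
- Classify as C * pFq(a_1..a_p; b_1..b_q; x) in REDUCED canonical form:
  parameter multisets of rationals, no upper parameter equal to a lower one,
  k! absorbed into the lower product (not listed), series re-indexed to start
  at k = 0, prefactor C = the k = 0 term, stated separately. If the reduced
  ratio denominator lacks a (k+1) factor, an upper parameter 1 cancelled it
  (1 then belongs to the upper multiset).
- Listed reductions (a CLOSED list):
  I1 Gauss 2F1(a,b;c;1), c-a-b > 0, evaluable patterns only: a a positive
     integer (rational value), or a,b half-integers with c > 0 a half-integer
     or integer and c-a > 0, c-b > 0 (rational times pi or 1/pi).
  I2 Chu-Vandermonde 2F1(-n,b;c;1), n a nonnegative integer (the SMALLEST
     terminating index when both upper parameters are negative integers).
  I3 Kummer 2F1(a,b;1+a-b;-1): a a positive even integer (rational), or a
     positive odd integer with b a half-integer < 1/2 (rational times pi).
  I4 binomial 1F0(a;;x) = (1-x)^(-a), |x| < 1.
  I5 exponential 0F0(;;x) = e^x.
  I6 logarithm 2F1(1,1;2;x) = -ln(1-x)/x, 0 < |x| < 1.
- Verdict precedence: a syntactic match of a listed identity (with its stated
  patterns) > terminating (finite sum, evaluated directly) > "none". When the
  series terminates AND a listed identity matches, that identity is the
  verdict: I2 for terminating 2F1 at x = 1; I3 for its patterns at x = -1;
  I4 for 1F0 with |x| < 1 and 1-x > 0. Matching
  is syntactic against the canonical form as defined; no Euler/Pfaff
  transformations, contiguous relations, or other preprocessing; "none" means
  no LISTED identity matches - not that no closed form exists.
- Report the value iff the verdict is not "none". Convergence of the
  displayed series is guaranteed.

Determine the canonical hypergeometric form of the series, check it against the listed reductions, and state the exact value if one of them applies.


Prefactor \frac{3}{4}, argument \frac{1}{2}: 2F1 with upper {-\frac{4}{3}, -\frac{2}{3}} over lower {-\frac{1}{2}}. Verdict: none (x = \frac{1}{2}): each listed identity misses the multisets {-\frac{4}{3}, -\frac{2}{3}} ; {-\frac{1}{2}}.

Key step: t_0 being \frac{3}{4}, the parameter 3 appears in both the upper and lower lists and cancels.
Term ratio: r(k) = \frac{1}{2} * (k-\frac{4}{3}) (k-\frac{2}{3}) / [(k-\frac{1}{2}) (k+1)] ; factor over Q: parameters, x = \frac{1}{2}, and C = \frac{3}{4}.


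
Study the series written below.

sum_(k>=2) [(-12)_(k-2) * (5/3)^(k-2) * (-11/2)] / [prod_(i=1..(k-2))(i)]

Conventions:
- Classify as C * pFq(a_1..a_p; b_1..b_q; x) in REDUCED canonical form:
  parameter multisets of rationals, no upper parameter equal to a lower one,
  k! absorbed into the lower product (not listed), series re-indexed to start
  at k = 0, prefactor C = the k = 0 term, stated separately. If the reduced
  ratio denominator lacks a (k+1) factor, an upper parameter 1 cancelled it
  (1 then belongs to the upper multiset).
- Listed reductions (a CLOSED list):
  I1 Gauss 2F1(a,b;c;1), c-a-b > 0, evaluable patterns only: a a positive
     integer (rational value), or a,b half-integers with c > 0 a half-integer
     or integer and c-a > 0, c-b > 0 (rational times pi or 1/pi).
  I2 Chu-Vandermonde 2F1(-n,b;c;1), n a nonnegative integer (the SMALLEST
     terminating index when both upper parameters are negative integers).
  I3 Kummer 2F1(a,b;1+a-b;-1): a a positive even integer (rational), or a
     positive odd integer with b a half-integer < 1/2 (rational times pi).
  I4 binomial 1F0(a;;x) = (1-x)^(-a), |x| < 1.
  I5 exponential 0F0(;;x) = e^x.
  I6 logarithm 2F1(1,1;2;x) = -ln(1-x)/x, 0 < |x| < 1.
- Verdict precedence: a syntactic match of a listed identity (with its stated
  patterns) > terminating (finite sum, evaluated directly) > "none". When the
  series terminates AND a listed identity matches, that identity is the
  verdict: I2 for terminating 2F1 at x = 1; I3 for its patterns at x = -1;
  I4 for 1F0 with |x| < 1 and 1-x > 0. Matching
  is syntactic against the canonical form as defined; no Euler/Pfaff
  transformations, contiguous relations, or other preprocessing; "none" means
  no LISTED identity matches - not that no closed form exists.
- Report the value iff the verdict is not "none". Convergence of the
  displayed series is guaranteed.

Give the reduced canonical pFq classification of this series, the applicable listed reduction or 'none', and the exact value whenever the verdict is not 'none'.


Prefactor -11/2, argument 5/3: 1F0 with upper {-12} over lower {-}. Verdict: terminating. With -12 upstairs the series is a 13-term polynomial sum; evaluated term by term. Hence: -22528/531441.

The tell: t_0 being -11/2, the product of the first k integers (prefactor -11/2) is k!.
Step ratio: r(k) = (5/3) * (k-12) / [(k+1)] ; factor over Q: parameters, x = (5/3), and C = -11/2.


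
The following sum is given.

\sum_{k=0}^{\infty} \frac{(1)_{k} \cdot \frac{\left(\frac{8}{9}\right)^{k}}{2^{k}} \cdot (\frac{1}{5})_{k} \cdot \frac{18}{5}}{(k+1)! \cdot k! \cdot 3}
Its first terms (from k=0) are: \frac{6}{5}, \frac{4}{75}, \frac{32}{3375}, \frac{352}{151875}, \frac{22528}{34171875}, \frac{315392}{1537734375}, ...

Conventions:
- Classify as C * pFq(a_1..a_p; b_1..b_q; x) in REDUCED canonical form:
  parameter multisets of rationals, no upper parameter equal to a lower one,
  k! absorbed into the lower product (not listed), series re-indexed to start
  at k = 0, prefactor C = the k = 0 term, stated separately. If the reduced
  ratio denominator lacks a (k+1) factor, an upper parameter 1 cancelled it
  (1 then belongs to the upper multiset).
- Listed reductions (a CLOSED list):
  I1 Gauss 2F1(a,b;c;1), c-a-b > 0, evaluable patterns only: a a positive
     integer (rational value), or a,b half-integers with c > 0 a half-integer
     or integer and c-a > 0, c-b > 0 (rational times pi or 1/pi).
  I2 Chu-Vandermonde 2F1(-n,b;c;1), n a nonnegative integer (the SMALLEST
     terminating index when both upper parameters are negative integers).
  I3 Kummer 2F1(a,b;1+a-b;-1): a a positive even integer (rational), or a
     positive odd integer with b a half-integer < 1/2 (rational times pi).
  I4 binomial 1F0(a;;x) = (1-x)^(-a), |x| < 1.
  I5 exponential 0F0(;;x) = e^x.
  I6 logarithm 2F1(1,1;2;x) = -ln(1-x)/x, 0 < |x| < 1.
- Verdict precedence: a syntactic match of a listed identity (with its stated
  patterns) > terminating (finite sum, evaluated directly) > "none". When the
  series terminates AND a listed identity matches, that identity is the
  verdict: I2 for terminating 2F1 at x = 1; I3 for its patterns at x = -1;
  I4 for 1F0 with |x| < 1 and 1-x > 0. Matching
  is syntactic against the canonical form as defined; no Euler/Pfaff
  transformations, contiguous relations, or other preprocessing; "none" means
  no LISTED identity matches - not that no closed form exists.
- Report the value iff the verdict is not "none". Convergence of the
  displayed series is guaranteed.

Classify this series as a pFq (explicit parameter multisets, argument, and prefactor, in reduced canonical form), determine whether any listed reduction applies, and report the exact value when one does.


At argument \frac{4}{9}: a 2F1 with upper {\frac{1}{5}, 1}, lower {2}, scaled by C = \frac{6}{5}. Verdict: none - this 2F1 at x = \frac{4}{9} matches no listed pattern, and upper {\frac{1}{5}, 1} holds no stopper.

First insight: with t_0 = \frac{6}{5}, the two k-th powers (C = 6/5, x = 4/9) combine into one argument.
Consecutive-term ratio: r(k) = \frac{4}{9} * (k+\frac{1}{5}) (k+1) / [(k+2) (k+1)] ; factor over Q: parameters, x = \frac{4}{9}, and C = \frac{6}{5}.


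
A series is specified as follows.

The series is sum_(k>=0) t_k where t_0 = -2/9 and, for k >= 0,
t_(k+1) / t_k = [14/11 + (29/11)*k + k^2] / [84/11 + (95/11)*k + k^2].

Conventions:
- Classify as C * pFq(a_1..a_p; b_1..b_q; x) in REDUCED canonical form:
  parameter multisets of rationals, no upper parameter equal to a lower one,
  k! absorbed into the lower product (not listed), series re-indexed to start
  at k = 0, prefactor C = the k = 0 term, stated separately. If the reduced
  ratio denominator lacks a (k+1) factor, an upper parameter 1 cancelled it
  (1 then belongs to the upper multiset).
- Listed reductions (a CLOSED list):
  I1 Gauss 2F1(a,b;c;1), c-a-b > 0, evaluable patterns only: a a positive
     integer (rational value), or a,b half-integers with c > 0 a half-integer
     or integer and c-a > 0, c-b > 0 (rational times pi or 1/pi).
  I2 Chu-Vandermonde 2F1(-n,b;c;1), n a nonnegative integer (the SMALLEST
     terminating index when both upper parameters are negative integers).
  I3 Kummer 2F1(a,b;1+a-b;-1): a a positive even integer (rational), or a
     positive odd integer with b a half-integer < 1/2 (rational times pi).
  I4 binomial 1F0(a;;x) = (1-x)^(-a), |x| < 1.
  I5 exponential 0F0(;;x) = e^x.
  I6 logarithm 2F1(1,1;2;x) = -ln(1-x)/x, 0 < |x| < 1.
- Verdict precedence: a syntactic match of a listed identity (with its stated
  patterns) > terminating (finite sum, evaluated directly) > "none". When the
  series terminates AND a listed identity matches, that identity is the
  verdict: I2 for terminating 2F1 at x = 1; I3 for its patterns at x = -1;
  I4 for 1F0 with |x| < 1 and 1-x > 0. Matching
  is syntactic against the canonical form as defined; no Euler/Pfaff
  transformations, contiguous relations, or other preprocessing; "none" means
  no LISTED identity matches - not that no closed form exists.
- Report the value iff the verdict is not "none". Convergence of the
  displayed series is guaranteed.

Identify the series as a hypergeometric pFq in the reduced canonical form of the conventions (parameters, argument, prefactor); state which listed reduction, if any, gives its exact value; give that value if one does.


Structural cue: t_0 = -2/9 here, and the expanded ratio factors over Q; C = -2/9, x = 1, roots give parameters.
Consecutive-term ratio: r(k) = 1 * (k+7/11) (k+2) / [(k+84/11) (k+1)] ; factor over Q: parameters, x = 1, and C = -2/9.

The series (x = 1) is 2F1: upper {7/11, 2}, lower {84/11}, prefactor -2/9. Verdict: this is the Gauss summation I1 (x = 1: the Gamma ratio telescopes since c-a-b = 5 > 0 and a = 2 in Z>0). Exact value: -4526/16335.


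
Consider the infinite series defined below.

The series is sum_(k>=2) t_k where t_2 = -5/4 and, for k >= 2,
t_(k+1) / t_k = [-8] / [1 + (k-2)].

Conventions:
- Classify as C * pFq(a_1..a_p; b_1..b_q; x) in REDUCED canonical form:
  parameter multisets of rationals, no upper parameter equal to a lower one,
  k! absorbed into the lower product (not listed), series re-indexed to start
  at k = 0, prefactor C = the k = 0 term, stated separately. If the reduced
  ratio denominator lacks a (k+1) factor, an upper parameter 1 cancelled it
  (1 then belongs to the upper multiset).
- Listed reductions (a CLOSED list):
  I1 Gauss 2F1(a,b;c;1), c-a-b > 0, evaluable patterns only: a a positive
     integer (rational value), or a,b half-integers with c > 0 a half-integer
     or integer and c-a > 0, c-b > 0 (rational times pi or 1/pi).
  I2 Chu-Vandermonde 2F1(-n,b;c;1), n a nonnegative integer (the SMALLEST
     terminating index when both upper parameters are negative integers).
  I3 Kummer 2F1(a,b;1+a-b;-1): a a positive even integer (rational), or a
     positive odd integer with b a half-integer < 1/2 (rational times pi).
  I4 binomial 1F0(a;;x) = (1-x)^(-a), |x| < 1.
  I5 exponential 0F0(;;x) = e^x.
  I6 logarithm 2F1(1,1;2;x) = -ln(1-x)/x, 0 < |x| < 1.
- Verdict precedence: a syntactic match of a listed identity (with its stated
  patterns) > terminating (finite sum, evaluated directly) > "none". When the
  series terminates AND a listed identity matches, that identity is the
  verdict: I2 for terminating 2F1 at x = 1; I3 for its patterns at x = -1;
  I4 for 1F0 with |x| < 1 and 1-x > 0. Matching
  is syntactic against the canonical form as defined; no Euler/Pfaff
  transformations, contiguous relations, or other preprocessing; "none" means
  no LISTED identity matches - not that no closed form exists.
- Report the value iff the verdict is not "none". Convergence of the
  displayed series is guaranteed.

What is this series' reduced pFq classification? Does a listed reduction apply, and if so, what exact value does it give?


Prefactor -5/4, argument -8: 0F0 with upper {-} over lower {-}. Verdict (x = -8): exponential (I5) applies (the 0F0 exponential series at x = -8). Its exact value is (-5/4) * e^(-8).

Key observation: with t_0 = -5/4, factor the ratio over Q (C = -5/4, x = -8): negated roots = parameters.
Consecutive-term ratio: r(k) = (-8) * 1 / [(k+1)] - poly over poly, x = (-8) from leading terms; C = -5/4 at k = 0.


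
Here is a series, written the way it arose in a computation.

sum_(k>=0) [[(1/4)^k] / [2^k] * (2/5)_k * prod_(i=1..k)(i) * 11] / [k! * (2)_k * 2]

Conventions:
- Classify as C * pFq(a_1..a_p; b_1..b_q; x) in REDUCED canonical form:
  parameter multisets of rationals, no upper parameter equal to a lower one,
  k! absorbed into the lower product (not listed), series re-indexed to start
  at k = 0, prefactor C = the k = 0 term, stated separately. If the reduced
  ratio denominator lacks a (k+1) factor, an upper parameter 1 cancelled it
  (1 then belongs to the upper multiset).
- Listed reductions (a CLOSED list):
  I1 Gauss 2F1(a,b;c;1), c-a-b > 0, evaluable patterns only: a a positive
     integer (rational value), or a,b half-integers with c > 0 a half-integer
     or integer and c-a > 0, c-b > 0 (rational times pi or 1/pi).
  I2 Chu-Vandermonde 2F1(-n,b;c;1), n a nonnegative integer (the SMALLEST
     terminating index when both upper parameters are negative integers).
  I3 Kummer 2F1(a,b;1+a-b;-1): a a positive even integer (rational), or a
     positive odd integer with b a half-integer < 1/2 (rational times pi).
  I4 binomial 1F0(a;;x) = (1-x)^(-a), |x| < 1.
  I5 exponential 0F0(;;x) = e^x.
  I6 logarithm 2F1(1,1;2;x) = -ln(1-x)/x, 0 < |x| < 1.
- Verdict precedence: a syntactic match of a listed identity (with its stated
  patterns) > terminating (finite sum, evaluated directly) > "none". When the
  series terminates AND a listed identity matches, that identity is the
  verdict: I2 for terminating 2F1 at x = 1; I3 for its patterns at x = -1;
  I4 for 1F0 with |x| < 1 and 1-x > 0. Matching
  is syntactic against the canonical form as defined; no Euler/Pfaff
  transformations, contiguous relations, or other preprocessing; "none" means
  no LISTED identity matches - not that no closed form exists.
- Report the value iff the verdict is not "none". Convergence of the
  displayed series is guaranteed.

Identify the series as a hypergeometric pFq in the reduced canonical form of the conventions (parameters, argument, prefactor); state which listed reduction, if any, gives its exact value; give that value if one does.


This is 11/2 * 2F1(2/5, 1; 2; 1/8) in reduced canonical form. Verdict: none. A 2F1 with upper {2/5, 1} fits none of I1-I6 at x = 1/8; the sum runs forever.

First insight: from the first term 11/2: the running product (prefactor 11/2) telescopes to a rising factorial.
Adjacent-term ratio: r(k) = (1/8) * (k+2/5) (k+1) / [(k+2) (k+1)] - poly over poly, x = (1/8) from leading terms; C = 11/2 at k = 0.


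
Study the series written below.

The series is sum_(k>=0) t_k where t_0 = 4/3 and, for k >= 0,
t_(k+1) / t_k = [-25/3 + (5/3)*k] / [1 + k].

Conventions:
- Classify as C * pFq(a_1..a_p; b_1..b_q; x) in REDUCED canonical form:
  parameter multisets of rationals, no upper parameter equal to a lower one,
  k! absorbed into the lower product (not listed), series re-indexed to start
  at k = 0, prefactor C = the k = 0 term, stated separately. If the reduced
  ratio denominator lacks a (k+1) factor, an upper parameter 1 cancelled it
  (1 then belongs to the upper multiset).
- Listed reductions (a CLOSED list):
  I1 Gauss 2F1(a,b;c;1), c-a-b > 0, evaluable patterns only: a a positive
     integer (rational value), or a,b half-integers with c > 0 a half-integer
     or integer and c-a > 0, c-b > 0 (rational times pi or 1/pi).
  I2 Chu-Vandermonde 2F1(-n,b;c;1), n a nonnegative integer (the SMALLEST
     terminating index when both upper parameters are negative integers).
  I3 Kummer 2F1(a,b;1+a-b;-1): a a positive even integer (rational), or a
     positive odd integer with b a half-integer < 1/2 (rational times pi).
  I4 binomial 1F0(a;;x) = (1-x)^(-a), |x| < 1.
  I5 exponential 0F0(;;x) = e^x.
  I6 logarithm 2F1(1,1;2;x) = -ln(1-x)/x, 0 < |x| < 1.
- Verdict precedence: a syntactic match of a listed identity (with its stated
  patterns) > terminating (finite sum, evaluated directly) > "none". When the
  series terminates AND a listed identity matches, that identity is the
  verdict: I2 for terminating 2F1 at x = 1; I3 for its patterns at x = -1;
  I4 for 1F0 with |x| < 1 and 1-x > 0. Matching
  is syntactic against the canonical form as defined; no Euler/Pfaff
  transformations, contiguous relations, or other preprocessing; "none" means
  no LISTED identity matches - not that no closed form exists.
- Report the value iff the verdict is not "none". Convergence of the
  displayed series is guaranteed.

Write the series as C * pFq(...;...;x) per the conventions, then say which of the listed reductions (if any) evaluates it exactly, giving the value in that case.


This is 4/3 * 1F0(-5; -; 5/3) in reduced canonical form. Verdict: terminating at k = 5: the factor (-5)_k kills every later term; summing the 6 survivors is exact. Value: -128/729.

The tell: from the first term 4/3: the expanded ratio factors over Q; C = 4/3, x = 5/3, roots give parameters.
Step ratio: r(k) = (5/3) * (k-5) / [(k+1)] ; factor over Q: parameters, x = (5/3), and C = 4/3.
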